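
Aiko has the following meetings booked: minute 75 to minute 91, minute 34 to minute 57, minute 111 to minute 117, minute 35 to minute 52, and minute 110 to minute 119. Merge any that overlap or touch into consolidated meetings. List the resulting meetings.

Sort by start: minute 34 to minute 57, minute 35 to minute 52, minute 75 to minute 91, minute 110 to minute 119, minute 111 to minute 117.
minute 35 to minute 52 overlaps/touches minute 34 to minute 57 → extend to minute 34 to minute 57.
minute 75 to minute 91 is disjoint → start new block.
minute 110 to minute 119 is disjoint → start new block.
minute 111 to minute 117 overlaps/touches minute 110 to minute 119 → extend to minute 110 to minute 119.

minute 34 to minute 57, minute 75 to minute 91, minute 110 to minute 119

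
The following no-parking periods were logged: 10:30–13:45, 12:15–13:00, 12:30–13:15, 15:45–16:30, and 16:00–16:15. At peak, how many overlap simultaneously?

Walk the sorted start/end points keeping a running depth.
The depth first hits 3 at 12:30.

3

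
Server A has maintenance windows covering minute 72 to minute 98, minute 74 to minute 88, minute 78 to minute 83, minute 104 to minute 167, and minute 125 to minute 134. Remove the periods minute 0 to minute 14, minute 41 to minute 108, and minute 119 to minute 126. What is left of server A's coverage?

A, merged: minute 72 to minute 98, minute 104 to minute 167.
minute 72 to minute 98: entirely removed.
minute 104 to minute 167 \ B = minute 108 to minute 119, minute 126 to minute 167.

minute 108 to minute 119, minute 126 to minute 167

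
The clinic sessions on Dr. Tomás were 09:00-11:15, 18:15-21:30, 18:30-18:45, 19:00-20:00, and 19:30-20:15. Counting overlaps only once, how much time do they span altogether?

5 h 30 min

Merged: 09:00–11:15, 18:15–21:30.
Lengths: 2 h 15 min + 3 h 15 min = 5 h 30 min.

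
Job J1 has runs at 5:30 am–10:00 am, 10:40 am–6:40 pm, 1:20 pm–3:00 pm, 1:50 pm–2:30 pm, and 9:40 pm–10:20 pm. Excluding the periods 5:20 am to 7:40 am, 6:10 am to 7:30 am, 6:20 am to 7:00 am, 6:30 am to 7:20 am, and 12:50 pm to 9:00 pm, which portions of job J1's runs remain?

7:40 am–10:00 am, 10:40 am–12:50 pm, 9:40 pm–10:20 pm

First set merges to 5:30 am–10:00 am, 10:40 am–6:40 pm, 9:40 pm–10:20 pm.
Second set merges to 5:20 am–7:40 am, 12:50 pm–9:00 pm.
5:30 am–10:00 am \ B = 7:40 am–10:00 am.
10:40 am–6:40 pm \ B = 10:40 am–12:50 pm.
9:40 pm–10:20 pm: nothing removed.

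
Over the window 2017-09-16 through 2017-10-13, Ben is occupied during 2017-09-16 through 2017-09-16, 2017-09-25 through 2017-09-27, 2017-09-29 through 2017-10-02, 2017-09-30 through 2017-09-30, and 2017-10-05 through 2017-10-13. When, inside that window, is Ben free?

2017-09-17 through 2017-09-24, 2017-09-28 through 2017-09-28, 2017-10-03 through 2017-10-04

Covered (merged): 2017-09-16 through 2017-09-16, 2017-09-25 through 2017-09-27, 2017-09-29 through 2017-10-02, 2017-10-05 through 2017-10-13.
Complement within 2017-09-16 through 2017-10-13: 2017-09-17 through 2017-09-24, 2017-09-28 through 2017-09-28, 2017-10-03 through 2017-10-04.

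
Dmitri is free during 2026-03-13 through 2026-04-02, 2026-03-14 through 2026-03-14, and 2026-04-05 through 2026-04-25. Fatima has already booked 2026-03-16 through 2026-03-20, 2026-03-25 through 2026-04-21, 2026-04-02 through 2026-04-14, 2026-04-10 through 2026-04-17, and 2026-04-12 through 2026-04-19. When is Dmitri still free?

2026-03-13 through 2026-03-15, 2026-03-21 through 2026-03-24, 2026-04-22 through 2026-04-25

A, merged: 2026-03-13 through 2026-04-02, 2026-04-05 through 2026-04-25.
B, merged: 2026-03-16 through 2026-03-20, 2026-03-25 through 2026-04-21.
2026-03-13 through 2026-04-02 minus B → 2026-03-13 through 2026-03-15, 2026-03-21 through 2026-03-24.
2026-04-05 through 2026-04-25 minus B → 2026-04-22 through 2026-04-25.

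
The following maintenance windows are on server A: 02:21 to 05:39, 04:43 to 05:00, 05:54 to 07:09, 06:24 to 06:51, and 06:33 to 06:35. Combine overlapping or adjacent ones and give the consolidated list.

02:21–05:39, 05:54–07:09

04:43–05:00 overlaps/touches 02:21–05:39 → extend to 02:21–05:39.
05:54–07:09 is disjoint → start new block.
06:24–06:51 overlaps/touches 05:54–07:09 → extend to 05:54–07:09.
06:33–06:35 overlaps/touches 05:54–07:09 → extend to 05:54–07:09.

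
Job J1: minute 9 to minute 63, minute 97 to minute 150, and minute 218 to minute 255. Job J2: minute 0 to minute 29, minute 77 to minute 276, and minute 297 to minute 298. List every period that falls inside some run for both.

minute 9 to minute 63 ∩ B → minute 9 to minute 29.
minute 97 to minute 150 ∩ B → minute 97 to minute 150.
minute 218 to minute 255 ∩ B → minute 218 to minute 255.

minute 9 to minute 29, minute 97 to minute 150, minute 218 to minute 255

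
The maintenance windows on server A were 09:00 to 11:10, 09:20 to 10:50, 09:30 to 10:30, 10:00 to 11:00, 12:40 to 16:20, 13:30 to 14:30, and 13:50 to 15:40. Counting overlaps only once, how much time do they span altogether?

Merged: 09:00–11:10, 12:40–16:20.
Lengths: 2 h 10 min + 3 h 40 min = 5 h 50 min.

5 h 50 min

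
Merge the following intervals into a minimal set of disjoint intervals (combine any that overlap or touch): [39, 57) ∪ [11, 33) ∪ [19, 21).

[11, 33) ∪ [39, 57)

Sort by start: [11, 33), [19, 21), [39, 57).
[19, 21) overlaps/touches [11, 33) → extend to [11, 33).
[39, 57) is disjoint → start new block.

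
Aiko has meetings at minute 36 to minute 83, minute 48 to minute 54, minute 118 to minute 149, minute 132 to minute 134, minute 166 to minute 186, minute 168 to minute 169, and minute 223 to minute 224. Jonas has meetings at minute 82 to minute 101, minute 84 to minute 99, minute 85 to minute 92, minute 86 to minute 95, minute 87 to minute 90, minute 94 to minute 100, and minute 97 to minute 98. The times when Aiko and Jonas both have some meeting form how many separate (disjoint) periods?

First set merges to minute 36 to minute 83, minute 118 to minute 149, minute 166 to minute 186, minute 223 to minute 224.
Second set merges to minute 82 to minute 101.
A ∩ B = minute 82 to minute 83.
That is 1 disjoint piece.

1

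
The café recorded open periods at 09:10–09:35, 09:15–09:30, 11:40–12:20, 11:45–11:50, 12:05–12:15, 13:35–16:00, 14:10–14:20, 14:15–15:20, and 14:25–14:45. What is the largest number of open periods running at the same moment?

3

At 14:15, 3 of the intervals are simultaneously active.
No point has more.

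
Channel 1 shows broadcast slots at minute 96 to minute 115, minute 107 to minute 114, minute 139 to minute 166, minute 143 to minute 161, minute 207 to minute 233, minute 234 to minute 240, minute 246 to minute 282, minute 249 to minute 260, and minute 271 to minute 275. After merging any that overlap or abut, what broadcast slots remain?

minute 96 to minute 115, minute 139 to minute 166, minute 207 to minute 233, minute 234 to minute 240, minute 246 to minute 282

minute 107 to minute 114 overlaps/touches minute 96 to minute 115 → extend to minute 96 to minute 115.
minute 139 to minute 166 is disjoint → start new block.
minute 143 to minute 161 overlaps/touches minute 139 to minute 166 → extend to minute 139 to minute 166.
minute 207 to minute 233 is disjoint → start new block.
minute 234 to minute 240 is disjoint → start new block.
minute 246 to minute 282 is disjoint → start new block.
minute 249 to minute 260 overlaps/touches minute 246 to minute 282 → extend to minute 246 to minute 282.
minute 271 to minute 275 overlaps/touches minute 246 to minute 282 → extend to minute 246 to minute 282.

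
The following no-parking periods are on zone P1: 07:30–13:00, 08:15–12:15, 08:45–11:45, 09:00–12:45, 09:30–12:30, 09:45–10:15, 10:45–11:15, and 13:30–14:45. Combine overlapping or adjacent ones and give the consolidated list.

07:30–13:00, 13:30–14:45

08:15–12:15 overlaps/touches 07:30–13:00 → extend to 07:30–13:00.
08:45–11:45 overlaps/touches 07:30–13:00 → extend to 07:30–13:00.
09:00–12:45 overlaps/touches 07:30–13:00 → extend to 07:30–13:00.
09:30–12:30 overlaps/touches 07:30–13:00 → extend to 07:30–13:00.
09:45–10:15 overlaps/touches 07:30–13:00 → extend to 07:30–13:00.
10:45–11:15 overlaps/touches 07:30–13:00 → extend to 07:30–13:00.
13:30–14:45 is disjoint → start new block.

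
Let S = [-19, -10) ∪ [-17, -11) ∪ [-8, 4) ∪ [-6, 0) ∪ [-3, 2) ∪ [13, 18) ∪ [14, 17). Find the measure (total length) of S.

26

Merged: [-19, -10), [-8, 4), [13, 18).
Lengths: 9 + 12 + 5 = 26.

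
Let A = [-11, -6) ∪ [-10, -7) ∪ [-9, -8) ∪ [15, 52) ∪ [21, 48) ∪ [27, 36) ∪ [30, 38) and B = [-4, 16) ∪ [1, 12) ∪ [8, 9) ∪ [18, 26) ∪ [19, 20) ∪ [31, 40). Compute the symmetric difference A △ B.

[-11, -6) ∪ [-4, 15) ∪ [16, 18) ∪ [26, 31) ∪ [40, 52)

A, merged: [-11, -6), [15, 52).
B, merged: [-4, 16), [18, 26), [31, 40).
A but not B: [-11, -6), [16, 18), [26, 31), [40, 52).
B but not A: [-4, 15).
Combining gives A △ B.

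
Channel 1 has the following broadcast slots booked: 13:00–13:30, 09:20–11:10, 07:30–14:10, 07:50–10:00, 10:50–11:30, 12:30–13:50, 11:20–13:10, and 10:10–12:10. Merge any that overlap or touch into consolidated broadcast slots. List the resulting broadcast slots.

Sort by start: 07:30–14:10, 07:50–10:00, 09:20–11:10, 10:10–12:10, 10:50–11:30, 11:20–13:10, 12:30–13:50, 13:00–13:30.
07:50–10:00 overlaps/touches 07:30–14:10 → extend to 07:30–14:10.
09:20–11:10 overlaps/touches 07:30–14:10 → extend to 07:30–14:10.
10:10–12:10 overlaps/touches 07:30–14:10 → extend to 07:30–14:10.
10:50–11:30 overlaps/touches 07:30–14:10 → extend to 07:30–14:10.
11:20–13:10 overlaps/touches 07:30–14:10 → extend to 07:30–14:10.
12:30–13:50 overlaps/touches 07:30–14:10 → extend to 07:30–14:10.
13:00–13:30 overlaps/touches 07:30–14:10 → extend to 07:30–14:10.

07:30–14:10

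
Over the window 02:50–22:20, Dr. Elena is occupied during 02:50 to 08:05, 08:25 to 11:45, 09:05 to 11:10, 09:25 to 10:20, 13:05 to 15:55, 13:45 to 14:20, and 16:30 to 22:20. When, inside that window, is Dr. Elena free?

08:05-08:25, 11:45-13:05, 15:55-16:30

The merged coverage is 02:50-08:05, 08:25-11:45, 13:05-15:55, 16:30-22:20.
Uncovered inside 02:50-22:20: 08:05-08:25, 11:45-13:05, 15:55-16:30.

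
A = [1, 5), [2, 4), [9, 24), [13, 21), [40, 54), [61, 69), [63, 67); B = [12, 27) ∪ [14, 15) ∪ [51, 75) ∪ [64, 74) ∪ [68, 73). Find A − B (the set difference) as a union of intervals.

[1, 5) ∪ [9, 12) ∪ [40, 51)

A, merged: [1, 5), [9, 24), [40, 54), [61, 69).
B, merged: [12, 27), [51, 75).
[1, 5): nothing removed.
[9, 24) \ B = [9, 12).
[40, 54) \ B = [40, 51).
[61, 69): entirely removed.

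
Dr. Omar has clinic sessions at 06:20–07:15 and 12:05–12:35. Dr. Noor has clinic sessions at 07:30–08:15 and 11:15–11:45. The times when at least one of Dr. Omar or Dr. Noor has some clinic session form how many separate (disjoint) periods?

4

A ∪ B = 06:20–07:15, 07:30–08:15, 11:15–11:45, 12:05–12:35.
That is 4 disjoint pieces.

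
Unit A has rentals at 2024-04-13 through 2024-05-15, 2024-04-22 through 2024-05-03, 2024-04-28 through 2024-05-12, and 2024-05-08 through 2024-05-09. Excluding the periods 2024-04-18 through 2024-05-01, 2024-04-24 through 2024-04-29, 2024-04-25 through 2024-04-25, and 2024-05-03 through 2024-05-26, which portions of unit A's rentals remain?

2024-04-13 through 2024-04-17, 2024-05-02 through 2024-05-02

A, merged: 2024-04-13 through 2024-05-15.
B, merged: 2024-04-18 through 2024-05-01, 2024-05-03 through 2024-05-26.
2024-04-13 through 2024-05-15 with B removed leaves 2024-04-13 through 2024-04-17, 2024-05-02 through 2024-05-02.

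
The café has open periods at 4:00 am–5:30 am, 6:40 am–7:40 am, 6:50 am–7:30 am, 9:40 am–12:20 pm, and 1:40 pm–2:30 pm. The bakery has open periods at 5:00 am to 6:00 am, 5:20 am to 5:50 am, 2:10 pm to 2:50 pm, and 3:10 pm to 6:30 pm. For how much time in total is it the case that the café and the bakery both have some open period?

A, merged: 4:00 am-5:30 am, 6:40 am-7:40 am, 9:40 am-12:20 pm, 1:40 pm-2:30 pm.
B, merged: 5:00 am-6:00 am, 2:10 pm-2:50 pm, 3:10 pm-6:30 pm.
A ∩ B = 5:00 am-5:30 am, 2:10 pm-2:30 pm.
Total: 30 min + 20 min = 50 min.

50 min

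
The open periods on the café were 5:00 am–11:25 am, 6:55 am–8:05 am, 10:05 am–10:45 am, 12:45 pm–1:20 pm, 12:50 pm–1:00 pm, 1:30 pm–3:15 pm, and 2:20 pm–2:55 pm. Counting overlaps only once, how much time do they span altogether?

8 h 45 min

Merged: 5:00 am–11:25 am, 12:45 pm–1:20 pm, 1:30 pm–3:15 pm.
Lengths: 6 h 25 min + 35 min + 1 h 45 min = 8 h 45 min.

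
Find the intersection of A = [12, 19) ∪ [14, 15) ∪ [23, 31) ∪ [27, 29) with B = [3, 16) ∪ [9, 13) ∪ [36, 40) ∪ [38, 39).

[12, 16)

A, merged: [12, 19), [23, 31).
B, merged: [3, 16), [36, 40).
[12, 19) overlaps B on [12, 16).
[23, 31) falls entirely outside B.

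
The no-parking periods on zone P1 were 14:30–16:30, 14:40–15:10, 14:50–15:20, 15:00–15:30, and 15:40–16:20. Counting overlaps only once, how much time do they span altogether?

Merged: 14:30-16:30.
Length: 2 h.

2 h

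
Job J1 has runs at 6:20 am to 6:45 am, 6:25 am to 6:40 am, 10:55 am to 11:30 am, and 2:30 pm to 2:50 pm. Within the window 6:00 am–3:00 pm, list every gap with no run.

6:00 am–6:20 am, 6:45 am–10:55 am, 11:30 am–2:30 pm, 2:50 pm–3:00 pm

Covered (merged): 6:20 am–6:45 am, 10:55 am–11:30 am, 2:30 pm–2:50 pm.
Complement within 6:00 am–3:00 pm: 6:00 am–6:20 am, 6:45 am–10:55 am, 11:30 am–2:30 pm, 2:50 pm–3:00 pm.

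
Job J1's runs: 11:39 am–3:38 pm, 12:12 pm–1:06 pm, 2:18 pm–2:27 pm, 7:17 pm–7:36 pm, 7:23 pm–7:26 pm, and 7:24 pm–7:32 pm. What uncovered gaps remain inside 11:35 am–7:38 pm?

After merging, the occupied span is 11:39 am–3:38 pm, 7:17 pm–7:36 pm.
Uncovered inside 11:35 am–7:38 pm: 11:35 am–11:39 am, 3:38 pm–7:17 pm, 7:36 pm–7:38 pm.

11:35 am–11:39 am, 3:38 pm–7:17 pm, 7:36 pm–7:38 pm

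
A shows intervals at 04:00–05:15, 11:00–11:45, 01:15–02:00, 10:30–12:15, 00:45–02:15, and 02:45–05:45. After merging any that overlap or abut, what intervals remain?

Sort by start: 00:45-02:15, 01:15-02:00, 02:45-05:45, 04:00-05:15, 10:30-12:15, 11:00-11:45.
01:15-02:00 overlaps/touches 00:45-02:15 → extend to 00:45-02:15.
02:45-05:45 is disjoint → start new block.
04:00-05:15 overlaps/touches 02:45-05:45 → extend to 02:45-05:45.
10:30-12:15 is disjoint → start new block.
11:00-11:45 overlaps/touches 10:30-12:15 → extend to 10:30-12:15.

00:45-02:15, 02:45-05:45, 10:30-12:15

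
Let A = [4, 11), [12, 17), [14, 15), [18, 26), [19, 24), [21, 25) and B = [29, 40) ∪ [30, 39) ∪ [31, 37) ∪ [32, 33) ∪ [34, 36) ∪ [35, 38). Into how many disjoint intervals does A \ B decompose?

Merge the first list: [4, 11), [12, 17), [18, 26).
Merge the second list: [29, 40).
A \ B = [4, 11), [12, 17), [18, 26).
That is 3 disjoint pieces.

3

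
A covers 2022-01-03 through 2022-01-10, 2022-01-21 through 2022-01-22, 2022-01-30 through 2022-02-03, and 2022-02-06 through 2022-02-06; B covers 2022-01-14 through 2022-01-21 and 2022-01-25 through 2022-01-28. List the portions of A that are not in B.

2022-01-03 through 2022-01-10, 2022-01-22 through 2022-01-22, 2022-01-30 through 2022-02-03, 2022-02-06 through 2022-02-06

2022-01-03 through 2022-01-10: no B overlap → unchanged.
2022-01-21 through 2022-01-22 minus B → 2022-01-22 through 2022-01-22.
2022-01-30 through 2022-02-03: no B overlap → unchanged.
2022-02-06 through 2022-02-06: no B overlap → unchanged.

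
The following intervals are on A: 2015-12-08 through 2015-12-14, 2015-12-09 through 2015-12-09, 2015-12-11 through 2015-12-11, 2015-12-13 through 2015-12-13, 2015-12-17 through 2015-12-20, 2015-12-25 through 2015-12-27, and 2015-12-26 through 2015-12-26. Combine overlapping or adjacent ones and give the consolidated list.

2015-12-08 through 2015-12-14, 2015-12-17 through 2015-12-20, 2015-12-25 through 2015-12-27

2015-12-09 through 2015-12-09 overlaps/touches 2015-12-08 through 2015-12-14 → extend to 2015-12-08 through 2015-12-14.
2015-12-11 through 2015-12-11 overlaps/touches 2015-12-08 through 2015-12-14 → extend to 2015-12-08 through 2015-12-14.
2015-12-13 through 2015-12-13 overlaps/touches 2015-12-08 through 2015-12-14 → extend to 2015-12-08 through 2015-12-14.
2015-12-17 through 2015-12-20 is disjoint → start new block.
2015-12-25 through 2015-12-27 is disjoint → start new block.
2015-12-26 through 2015-12-26 overlaps/touches 2015-12-25 through 2015-12-27 → extend to 2015-12-25 through 2015-12-27.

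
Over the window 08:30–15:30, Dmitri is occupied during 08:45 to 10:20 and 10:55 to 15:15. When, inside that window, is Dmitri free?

08:30–08:45, 10:20–10:55, 15:15–15:30

Covered (merged): 08:45–10:20, 10:55–15:15.
Uncovered inside 08:30–15:30: 08:30–08:45, 10:20–10:55, 15:15–15:30.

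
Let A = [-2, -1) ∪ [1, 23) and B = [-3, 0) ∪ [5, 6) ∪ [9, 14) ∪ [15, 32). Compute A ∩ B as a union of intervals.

[-2, -1) ∪ [5, 6) ∪ [9, 14) ∪ [15, 23)

[-2, -1) meets the second set on [-2, -1).
[1, 23) meets the second set on [5, 6), [9, 14), [15, 23).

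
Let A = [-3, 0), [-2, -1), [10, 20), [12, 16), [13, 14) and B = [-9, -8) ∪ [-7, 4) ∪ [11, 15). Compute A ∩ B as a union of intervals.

[-3, 0) ∪ [11, 15)

A, merged: [-3, 0), [10, 20).
[-3, 0) meets the second set on [-3, 0).
[10, 20) meets the second set on [11, 15).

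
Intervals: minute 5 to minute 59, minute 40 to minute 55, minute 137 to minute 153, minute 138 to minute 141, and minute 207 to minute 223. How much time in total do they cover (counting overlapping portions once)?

86 minutes

Merged: minute 5 to minute 59, minute 137 to minute 153, minute 207 to minute 223.
Lengths: 54 minutes + 16 minutes + 16 minutes = 86 minutes.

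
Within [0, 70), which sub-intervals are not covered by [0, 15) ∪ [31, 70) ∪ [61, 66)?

[15, 31)

After merging, the occupied span is [0, 15), [31, 70).
Gaps within [0, 70): [15, 31).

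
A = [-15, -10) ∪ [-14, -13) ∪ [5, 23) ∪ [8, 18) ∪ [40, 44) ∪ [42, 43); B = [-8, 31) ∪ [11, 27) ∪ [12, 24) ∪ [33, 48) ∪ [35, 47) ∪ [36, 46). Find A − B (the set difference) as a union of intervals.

[-15, -10)

A, merged: [-15, -10), [5, 23), [40, 44).
B, merged: [-8, 31), [33, 48).
[-15, -10) is untouched.
[5, 23) lies entirely inside B → drops out.
[40, 44) lies entirely inside B → drops out.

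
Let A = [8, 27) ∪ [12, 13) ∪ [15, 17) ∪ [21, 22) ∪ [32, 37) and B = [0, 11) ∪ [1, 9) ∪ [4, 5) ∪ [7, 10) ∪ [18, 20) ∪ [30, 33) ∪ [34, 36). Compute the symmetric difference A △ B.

A, merged: [8, 27), [32, 37).
B, merged: [0, 11), [18, 20), [30, 33), [34, 36).
A but not B: [11, 18), [20, 27), [33, 34), [36, 37).
B but not A: [0, 8), [30, 32).
Combining gives A △ B.

[0, 8) ∪ [11, 18) ∪ [20, 27) ∪ [30, 32) ∪ [33, 34) ∪ [36, 37)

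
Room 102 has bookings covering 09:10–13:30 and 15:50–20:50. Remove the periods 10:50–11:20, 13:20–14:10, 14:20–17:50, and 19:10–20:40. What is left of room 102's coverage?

09:10–13:30 with B removed leaves 09:10–10:50, 11:20–13:20.
15:50–20:50 with B removed leaves 17:50–19:10, 20:40–20:50.

09:10–10:50, 11:20–13:20, 17:50–19:10, 20:40–20:50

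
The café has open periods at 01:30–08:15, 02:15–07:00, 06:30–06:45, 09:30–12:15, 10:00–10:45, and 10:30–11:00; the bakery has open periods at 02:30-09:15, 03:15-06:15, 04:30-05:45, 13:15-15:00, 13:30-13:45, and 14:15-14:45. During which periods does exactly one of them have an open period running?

01:30-02:30, 08:15-09:15, 09:30-12:15, 13:15-15:00

Merge the first list: 01:30-08:15, 09:30-12:15.
Merge the second list: 02:30-09:15, 13:15-15:00.
Only in the first: 01:30-02:30, 09:30-12:15.
Only in the second: 08:15-09:15, 13:15-15:00.
Together these are the periods covered by exactly one.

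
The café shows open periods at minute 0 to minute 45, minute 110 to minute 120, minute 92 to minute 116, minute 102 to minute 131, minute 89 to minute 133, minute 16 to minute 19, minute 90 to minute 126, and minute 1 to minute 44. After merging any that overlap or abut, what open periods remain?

minute 0 to minute 45, minute 89 to minute 133

Sort by start: minute 0 to minute 45, minute 1 to minute 44, minute 16 to minute 19, minute 89 to minute 133, minute 90 to minute 126, minute 92 to minute 116, minute 102 to minute 131, minute 110 to minute 120.
minute 1 to minute 44 overlaps/touches minute 0 to minute 45 → extend to minute 0 to minute 45.
minute 16 to minute 19 overlaps/touches minute 0 to minute 45 → extend to minute 0 to minute 45.
minute 89 to minute 133 is disjoint → start new block.
minute 90 to minute 126 overlaps/touches minute 89 to minute 133 → extend to minute 89 to minute 133.
minute 92 to minute 116 overlaps/touches minute 89 to minute 133 → extend to minute 89 to minute 133.
minute 102 to minute 131 overlaps/touches minute 89 to minute 133 → extend to minute 89 to minute 133.
minute 110 to minute 120 overlaps/touches minute 89 to minute 133 → extend to minute 89 to minute 133.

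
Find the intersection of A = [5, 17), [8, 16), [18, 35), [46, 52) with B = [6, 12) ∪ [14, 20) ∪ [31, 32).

First set merges to [5, 17), [18, 35), [46, 52).
[5, 17) overlaps B on [6, 12), [14, 17).
[18, 35) overlaps B on [18, 20), [31, 32).
[46, 52) falls entirely outside B.

[6, 12) ∪ [14, 17) ∪ [18, 20) ∪ [31, 32)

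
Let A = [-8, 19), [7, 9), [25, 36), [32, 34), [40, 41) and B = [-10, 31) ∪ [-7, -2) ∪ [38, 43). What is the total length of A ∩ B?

Merge the first list: [-8, 19), [25, 36), [40, 41).
Merge the second list: [-10, 31), [38, 43).
A ∩ B = [-8, 19), [25, 31), [40, 41).
Total: 27 + 6 + 1 = 34.

34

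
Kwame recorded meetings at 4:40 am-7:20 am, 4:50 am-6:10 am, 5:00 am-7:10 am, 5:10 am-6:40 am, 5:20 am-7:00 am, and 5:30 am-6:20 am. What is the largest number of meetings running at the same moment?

6

Sweep endpoints in order; track running count of active intervals.
Peak of 6 reached at 5:30 am.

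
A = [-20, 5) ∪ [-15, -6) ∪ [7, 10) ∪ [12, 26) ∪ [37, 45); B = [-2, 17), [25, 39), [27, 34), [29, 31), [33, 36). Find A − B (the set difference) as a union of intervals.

[-20, -2) ∪ [17, 25) ∪ [39, 45)

First set merges to [-20, 5), [7, 10), [12, 26), [37, 45).
Second set merges to [-2, 17), [25, 39).
[-20, 5) minus B → [-20, -2).
[7, 10): fully covered by B → removed.
[12, 26) minus B → [17, 25).
[37, 45) minus B → [39, 45).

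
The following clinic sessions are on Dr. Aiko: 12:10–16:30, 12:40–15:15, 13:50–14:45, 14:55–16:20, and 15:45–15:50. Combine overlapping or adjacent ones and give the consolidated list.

12:40–15:15 overlaps/touches 12:10–16:30 → extend to 12:10–16:30.
13:50–14:45 overlaps/touches 12:10–16:30 → extend to 12:10–16:30.
14:55–16:20 overlaps/touches 12:10–16:30 → extend to 12:10–16:30.
15:45–15:50 overlaps/touches 12:10–16:30 → extend to 12:10–16:30.

12:10–16:30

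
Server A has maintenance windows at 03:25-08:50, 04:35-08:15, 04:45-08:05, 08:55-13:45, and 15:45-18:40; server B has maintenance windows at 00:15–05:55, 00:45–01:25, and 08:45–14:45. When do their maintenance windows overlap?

03:25-05:55, 08:45-08:50, 08:55-13:45

Merge the first list: 03:25-08:50, 08:55-13:45, 15:45-18:40.
Merge the second list: 00:15-05:55, 08:45-14:45.
03:25-08:50 meets the second set on 03:25-05:55, 08:45-08:50.
08:55-13:45 meets the second set on 08:55-13:45.
15:45-18:40: no overlap with the second set.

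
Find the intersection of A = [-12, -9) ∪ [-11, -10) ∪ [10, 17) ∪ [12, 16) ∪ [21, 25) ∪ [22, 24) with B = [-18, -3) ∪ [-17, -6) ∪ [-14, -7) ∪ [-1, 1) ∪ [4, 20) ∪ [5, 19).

[-12, -9) ∪ [10, 17)

A, merged: [-12, -9), [10, 17), [21, 25).
B, merged: [-18, -3), [-1, 1), [4, 20).
[-12, -9) ∩ B → [-12, -9).
[10, 17) ∩ B → [10, 17).
[21, 25) meets no B interval.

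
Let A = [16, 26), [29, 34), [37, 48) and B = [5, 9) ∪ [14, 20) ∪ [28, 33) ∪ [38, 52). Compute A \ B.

[20, 26) ∪ [33, 34) ∪ [37, 38)

[16, 26) minus B → [20, 26).
[29, 34) minus B → [33, 34).
[37, 48) minus B → [37, 38).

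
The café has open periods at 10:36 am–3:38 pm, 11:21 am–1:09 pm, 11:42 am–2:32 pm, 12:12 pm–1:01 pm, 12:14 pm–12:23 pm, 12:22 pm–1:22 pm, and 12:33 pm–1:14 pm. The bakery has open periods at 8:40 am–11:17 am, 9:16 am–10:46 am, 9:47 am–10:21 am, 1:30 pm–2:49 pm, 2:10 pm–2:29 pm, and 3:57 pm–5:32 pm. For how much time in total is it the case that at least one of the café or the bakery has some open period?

8 h 33 min

Merge the first list: 10:36 am–3:38 pm.
Merge the second list: 8:40 am–11:17 am, 1:30 pm–2:49 pm, 3:57 pm–5:32 pm.
A ∪ B = 8:40 am–3:38 pm, 3:57 pm–5:32 pm.
Total: 6 h 58 min + 1 h 35 min = 8 h 33 min.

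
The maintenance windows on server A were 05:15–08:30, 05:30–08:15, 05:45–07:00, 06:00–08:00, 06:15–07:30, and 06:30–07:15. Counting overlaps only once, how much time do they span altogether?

Merged: 05:15-08:30.
Length: 3 h 15 min.

3 h 15 min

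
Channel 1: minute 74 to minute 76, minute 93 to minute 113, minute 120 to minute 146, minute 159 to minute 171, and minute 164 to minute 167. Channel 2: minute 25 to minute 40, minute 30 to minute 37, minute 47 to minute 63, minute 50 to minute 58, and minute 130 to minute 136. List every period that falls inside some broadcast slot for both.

Merge the first list: minute 74 to minute 76, minute 93 to minute 113, minute 120 to minute 146, minute 159 to minute 171.
Merge the second list: minute 25 to minute 40, minute 47 to minute 63, minute 130 to minute 136.
minute 74 to minute 76 meets no B interval.
minute 93 to minute 113 meets no B interval.
minute 120 to minute 146 ∩ B → minute 130 to minute 136.
minute 159 to minute 171 meets no B interval.

minute 130 to minute 136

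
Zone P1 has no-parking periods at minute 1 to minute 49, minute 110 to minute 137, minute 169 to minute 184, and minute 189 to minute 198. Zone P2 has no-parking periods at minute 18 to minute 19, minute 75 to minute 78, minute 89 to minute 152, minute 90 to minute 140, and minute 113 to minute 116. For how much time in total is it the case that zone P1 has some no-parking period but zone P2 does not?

71 minutes

Second set merges to minute 18 to minute 19, minute 75 to minute 78, minute 89 to minute 152.
A \ B = minute 1 to minute 18, minute 19 to minute 49, minute 169 to minute 184, minute 189 to minute 198.
Total: 17 minutes + 30 minutes + 15 minutes + 9 minutes = 71 minutes.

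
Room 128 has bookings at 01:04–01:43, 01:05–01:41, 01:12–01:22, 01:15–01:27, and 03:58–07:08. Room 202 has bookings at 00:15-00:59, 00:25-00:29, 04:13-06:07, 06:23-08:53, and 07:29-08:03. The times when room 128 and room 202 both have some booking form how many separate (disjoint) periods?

2

A, merged: 01:04–01:43, 03:58–07:08.
B, merged: 00:15–00:59, 04:13–06:07, 06:23–08:53.
A ∩ B = 04:13–06:07, 06:23–07:08.
That is 2 disjoint pieces.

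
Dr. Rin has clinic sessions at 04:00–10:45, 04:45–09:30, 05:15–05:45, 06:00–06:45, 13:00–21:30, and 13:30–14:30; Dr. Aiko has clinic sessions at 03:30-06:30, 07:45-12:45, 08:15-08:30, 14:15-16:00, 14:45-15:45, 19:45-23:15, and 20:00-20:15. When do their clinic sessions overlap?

First set merges to 04:00–10:45, 13:00–21:30.
Second set merges to 03:30–06:30, 07:45–12:45, 14:15–16:00, 19:45–23:15.
04:00–10:45 meets the second set on 04:00–06:30, 07:45–10:45.
13:00–21:30 meets the second set on 14:15–16:00, 19:45–21:30.

04:00–06:30, 07:45–10:45, 14:15–16:00, 19:45–21:30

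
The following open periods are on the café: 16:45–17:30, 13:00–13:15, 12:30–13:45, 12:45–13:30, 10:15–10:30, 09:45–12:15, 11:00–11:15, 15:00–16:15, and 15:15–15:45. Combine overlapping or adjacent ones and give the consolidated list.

09:45–12:15, 12:30–13:45, 15:00–16:15, 16:45–17:30

Sort by start: 09:45–12:15, 10:15–10:30, 11:00–11:15, 12:30–13:45, 12:45–13:30, 13:00–13:15, 15:00–16:15, 15:15–15:45, 16:45–17:30.
10:15–10:30 overlaps/touches 09:45–12:15 → extend to 09:45–12:15.
11:00–11:15 overlaps/touches 09:45–12:15 → extend to 09:45–12:15.
12:30–13:45 is disjoint → start new block.
12:45–13:30 overlaps/touches 12:30–13:45 → extend to 12:30–13:45.
13:00–13:15 overlaps/touches 12:30–13:45 → extend to 12:30–13:45.
15:00–16:15 is disjoint → start new block.
15:15–15:45 overlaps/touches 15:00–16:15 → extend to 15:00–16:15.
16:45–17:30 is disjoint → start new block.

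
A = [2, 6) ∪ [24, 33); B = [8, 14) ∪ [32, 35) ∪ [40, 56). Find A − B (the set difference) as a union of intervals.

[2, 6): nothing removed.
[24, 33) \ B = [24, 32).

[2, 6) ∪ [24, 32)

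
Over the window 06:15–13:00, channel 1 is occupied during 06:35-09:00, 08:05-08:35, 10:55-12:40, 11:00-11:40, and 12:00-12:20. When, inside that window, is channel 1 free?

Covered (merged): 06:35–09:00, 10:55–12:40.
Uncovered inside 06:15–13:00: 06:15–06:35, 09:00–10:55, 12:40–13:00.

06:15–06:35, 09:00–10:55, 12:40–13:00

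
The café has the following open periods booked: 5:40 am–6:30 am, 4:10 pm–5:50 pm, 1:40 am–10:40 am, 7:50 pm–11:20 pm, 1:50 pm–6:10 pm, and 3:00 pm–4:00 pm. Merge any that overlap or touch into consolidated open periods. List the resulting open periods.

1:40 am–10:40 am, 1:50 pm–6:10 pm, 7:50 pm–11:20 pm

Sort by start: 1:40 am–10:40 am, 5:40 am–6:30 am, 1:50 pm–6:10 pm, 3:00 pm–4:00 pm, 4:10 pm–5:50 pm, 7:50 pm–11:20 pm.
5:40 am–6:30 am overlaps/touches 1:40 am–10:40 am → extend to 1:40 am–10:40 am.
1:50 pm–6:10 pm is disjoint → start new block.
3:00 pm–4:00 pm overlaps/touches 1:50 pm–6:10 pm → extend to 1:50 pm–6:10 pm.
4:10 pm–5:50 pm overlaps/touches 1:50 pm–6:10 pm → extend to 1:50 pm–6:10 pm.
7:50 pm–11:20 pm is disjoint → start new block.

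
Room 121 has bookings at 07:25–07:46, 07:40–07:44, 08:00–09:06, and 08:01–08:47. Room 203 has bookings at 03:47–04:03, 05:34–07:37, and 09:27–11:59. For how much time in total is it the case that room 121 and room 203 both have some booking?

12 min

A, merged: 07:25–07:46, 08:00–09:06.
A ∩ B = 07:25–07:37.
Total: 12 min.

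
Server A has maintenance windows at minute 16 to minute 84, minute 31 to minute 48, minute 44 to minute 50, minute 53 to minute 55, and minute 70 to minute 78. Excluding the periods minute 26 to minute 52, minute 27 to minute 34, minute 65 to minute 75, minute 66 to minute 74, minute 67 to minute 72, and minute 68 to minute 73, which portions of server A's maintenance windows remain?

minute 16 to minute 26, minute 52 to minute 65, minute 75 to minute 84

First set merges to minute 16 to minute 84.
Second set merges to minute 26 to minute 52, minute 65 to minute 75.
minute 16 to minute 84 with B removed leaves minute 16 to minute 26, minute 52 to minute 65, minute 75 to minute 84.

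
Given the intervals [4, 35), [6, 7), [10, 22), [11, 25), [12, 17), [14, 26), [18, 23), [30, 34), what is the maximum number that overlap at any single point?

Sweep endpoints in order; track running count of active intervals.
Peak of 5 reached at 14.

5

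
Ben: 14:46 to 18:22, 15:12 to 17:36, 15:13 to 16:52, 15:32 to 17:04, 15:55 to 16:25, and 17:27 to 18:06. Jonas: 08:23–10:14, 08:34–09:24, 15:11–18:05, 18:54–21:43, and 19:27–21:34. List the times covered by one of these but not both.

08:23–10:14, 14:46–15:11, 18:05–18:22, 18:54–21:43

First set merges to 14:46–18:22.
Second set merges to 08:23–10:14, 15:11–18:05, 18:54–21:43.
A \ B = 14:46–15:11, 18:05–18:22.
B \ A = 08:23–10:14, 18:54–21:43.
Union of the two gives the symmetric difference.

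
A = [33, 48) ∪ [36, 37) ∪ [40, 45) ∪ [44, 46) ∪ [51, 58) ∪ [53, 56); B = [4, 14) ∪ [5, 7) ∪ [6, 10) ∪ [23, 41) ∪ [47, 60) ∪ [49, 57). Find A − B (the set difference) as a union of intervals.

[41, 47)

A, merged: [33, 48), [51, 58).
B, merged: [4, 14), [23, 41), [47, 60).
[33, 48) \ B = [41, 47).
[51, 58): entirely removed.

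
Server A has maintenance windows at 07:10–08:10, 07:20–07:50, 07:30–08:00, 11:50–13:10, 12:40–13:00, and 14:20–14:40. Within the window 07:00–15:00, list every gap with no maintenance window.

Covered (merged): 07:10–08:10, 11:50–13:10, 14:20–14:40.
Gaps within 07:00–15:00: 07:00–07:10, 08:10–11:50, 13:10–14:20, 14:40–15:00.

07:00–07:10, 08:10–11:50, 13:10–14:20, 14:40–15:00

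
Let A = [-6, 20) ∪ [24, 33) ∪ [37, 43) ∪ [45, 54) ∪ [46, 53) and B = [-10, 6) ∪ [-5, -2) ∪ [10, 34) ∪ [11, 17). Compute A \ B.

[6, 10) ∪ [37, 43) ∪ [45, 54)

Merge the first list: [-6, 20), [24, 33), [37, 43), [45, 54).
Merge the second list: [-10, 6), [10, 34).
[-6, 20) \ B = [6, 10).
[24, 33): entirely removed.
[37, 43): nothing removed.
[45, 54): nothing removed.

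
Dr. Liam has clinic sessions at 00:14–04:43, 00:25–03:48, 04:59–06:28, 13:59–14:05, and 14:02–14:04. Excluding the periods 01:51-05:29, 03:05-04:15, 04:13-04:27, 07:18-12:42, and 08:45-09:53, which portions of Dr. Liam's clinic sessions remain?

A, merged: 00:14-04:43, 04:59-06:28, 13:59-14:05.
B, merged: 01:51-05:29, 07:18-12:42.
00:14-04:43 minus B → 00:14-01:51.
04:59-06:28 minus B → 05:29-06:28.
13:59-14:05: no B overlap → unchanged.

00:14-01:51, 05:29-06:28, 13:59-14:05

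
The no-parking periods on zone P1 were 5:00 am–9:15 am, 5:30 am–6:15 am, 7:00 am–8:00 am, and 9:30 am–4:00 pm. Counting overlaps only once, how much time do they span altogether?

Merged: 5:00 am–9:15 am, 9:30 am–4:00 pm.
Lengths: 4 h 15 min + 6 h 30 min = 10 h 45 min.

10 h 45 min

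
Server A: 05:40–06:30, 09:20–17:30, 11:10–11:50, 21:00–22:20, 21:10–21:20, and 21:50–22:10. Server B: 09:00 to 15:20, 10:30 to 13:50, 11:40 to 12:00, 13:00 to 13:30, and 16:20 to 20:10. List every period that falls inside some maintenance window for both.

A, merged: 05:40–06:30, 09:20–17:30, 21:00–22:20.
B, merged: 09:00–15:20, 16:20–20:10.
05:40–06:30: no overlap with the second set.
09:20–17:30 meets the second set on 09:20–15:20, 16:20–17:30.
21:00–22:20: no overlap with the second set.

09:20–15:20, 16:20–17:30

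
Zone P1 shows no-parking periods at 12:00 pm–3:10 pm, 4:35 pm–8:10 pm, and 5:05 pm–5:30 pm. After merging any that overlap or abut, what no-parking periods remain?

4:35 pm-8:10 pm is disjoint → start new block.
5:05 pm-5:30 pm overlaps/touches 4:35 pm-8:10 pm → extend to 4:35 pm-8:10 pm.

12:00 pm-3:10 pm, 4:35 pm-8:10 pm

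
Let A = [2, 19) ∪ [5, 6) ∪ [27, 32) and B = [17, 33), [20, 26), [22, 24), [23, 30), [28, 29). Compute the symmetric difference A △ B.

[2, 17) ∪ [19, 27) ∪ [32, 33)

Merge the first list: [2, 19), [27, 32).
Merge the second list: [17, 33).
Only in the first: [2, 17).
Only in the second: [19, 27), [32, 33).
Together these are the periods covered by exactly one.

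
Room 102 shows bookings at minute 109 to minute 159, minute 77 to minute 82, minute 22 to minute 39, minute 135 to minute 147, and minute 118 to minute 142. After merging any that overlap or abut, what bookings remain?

minute 22 to minute 39, minute 77 to minute 82, minute 109 to minute 159

Sort by start: minute 22 to minute 39, minute 77 to minute 82, minute 109 to minute 159, minute 118 to minute 142, minute 135 to minute 147.
minute 77 to minute 82 is disjoint → start new block.
minute 109 to minute 159 is disjoint → start new block.
minute 118 to minute 142 overlaps/touches minute 109 to minute 159 → extend to minute 109 to minute 159.
minute 135 to minute 147 overlaps/touches minute 109 to minute 159 → extend to minute 109 to minute 159.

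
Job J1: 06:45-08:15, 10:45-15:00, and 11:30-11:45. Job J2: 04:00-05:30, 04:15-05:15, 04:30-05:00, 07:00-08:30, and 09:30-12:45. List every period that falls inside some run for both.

07:00–08:15, 10:45–12:45

A, merged: 06:45–08:15, 10:45–15:00.
B, merged: 04:00–05:30, 07:00–08:30, 09:30–12:45.
06:45–08:15 overlaps B on 07:00–08:15.
10:45–15:00 overlaps B on 10:45–12:45.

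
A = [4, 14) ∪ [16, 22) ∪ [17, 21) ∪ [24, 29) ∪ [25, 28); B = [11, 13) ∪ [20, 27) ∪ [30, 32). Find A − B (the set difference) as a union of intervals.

[4, 11) ∪ [13, 14) ∪ [16, 20) ∪ [27, 29)

First set merges to [4, 14), [16, 22), [24, 29).
[4, 14) minus B → [4, 11), [13, 14).
[16, 22) minus B → [16, 20).
[24, 29) minus B → [27, 29).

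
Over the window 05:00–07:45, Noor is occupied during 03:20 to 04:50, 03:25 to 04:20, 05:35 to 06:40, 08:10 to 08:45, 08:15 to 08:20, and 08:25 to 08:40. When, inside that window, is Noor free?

The merged coverage is 03:20–04:50, 05:35–06:40, 08:10–08:45.
Gaps within 05:00–07:45: 05:00–05:35, 06:40–07:45.

05:00–05:35, 06:40–07:45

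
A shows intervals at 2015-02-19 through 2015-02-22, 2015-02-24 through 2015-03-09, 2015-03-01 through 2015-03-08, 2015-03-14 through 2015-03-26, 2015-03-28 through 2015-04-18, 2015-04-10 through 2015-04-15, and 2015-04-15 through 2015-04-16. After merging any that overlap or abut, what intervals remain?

2015-02-19 through 2015-02-22, 2015-02-24 through 2015-03-09, 2015-03-14 through 2015-03-26, 2015-03-28 through 2015-04-18

2015-02-24 through 2015-03-09 is disjoint → start new block.
2015-03-01 through 2015-03-08 overlaps/touches 2015-02-24 through 2015-03-09 → extend to 2015-02-24 through 2015-03-09.
2015-03-14 through 2015-03-26 is disjoint → start new block.
2015-03-28 through 2015-04-18 is disjoint → start new block.
2015-04-10 through 2015-04-15 overlaps/touches 2015-03-28 through 2015-04-18 → extend to 2015-03-28 through 2015-04-18.
2015-04-15 through 2015-04-16 overlaps/touches 2015-03-28 through 2015-04-18 → extend to 2015-03-28 through 2015-04-18.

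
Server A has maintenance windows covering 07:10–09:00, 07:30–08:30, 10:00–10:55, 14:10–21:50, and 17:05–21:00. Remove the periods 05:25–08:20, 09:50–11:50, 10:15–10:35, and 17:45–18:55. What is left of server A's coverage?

Merge the first list: 07:10–09:00, 10:00–10:55, 14:10–21:50.
Merge the second list: 05:25–08:20, 09:50–11:50, 17:45–18:55.
07:10–09:00 minus B → 08:20–09:00.
10:00–10:55: fully covered by B → removed.
14:10–21:50 minus B → 14:10–17:45, 18:55–21:50.

08:20–09:00, 14:10–17:45, 18:55–21:50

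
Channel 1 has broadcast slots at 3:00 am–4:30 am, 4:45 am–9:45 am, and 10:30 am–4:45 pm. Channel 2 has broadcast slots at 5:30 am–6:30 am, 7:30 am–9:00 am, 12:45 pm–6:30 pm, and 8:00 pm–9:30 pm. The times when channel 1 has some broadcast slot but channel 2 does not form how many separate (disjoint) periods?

5

A \ B = 3:00 am-4:30 am, 4:45 am-5:30 am, 6:30 am-7:30 am, 9:00 am-9:45 am, 10:30 am-12:45 pm.
That is 5 disjoint pieces.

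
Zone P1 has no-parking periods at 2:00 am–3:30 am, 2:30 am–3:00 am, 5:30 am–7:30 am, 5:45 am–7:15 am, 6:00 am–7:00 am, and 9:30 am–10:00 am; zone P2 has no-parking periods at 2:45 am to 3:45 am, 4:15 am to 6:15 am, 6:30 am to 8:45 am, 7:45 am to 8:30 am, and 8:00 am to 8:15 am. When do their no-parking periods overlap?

2:45 am-3:30 am, 5:30 am-6:15 am, 6:30 am-7:30 am

First set merges to 2:00 am-3:30 am, 5:30 am-7:30 am, 9:30 am-10:00 am.
Second set merges to 2:45 am-3:45 am, 4:15 am-6:15 am, 6:30 am-8:45 am.
2:00 am-3:30 am overlaps B on 2:45 am-3:30 am.
5:30 am-7:30 am overlaps B on 5:30 am-6:15 am, 6:30 am-7:30 am.
9:30 am-10:00 am falls entirely outside B.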